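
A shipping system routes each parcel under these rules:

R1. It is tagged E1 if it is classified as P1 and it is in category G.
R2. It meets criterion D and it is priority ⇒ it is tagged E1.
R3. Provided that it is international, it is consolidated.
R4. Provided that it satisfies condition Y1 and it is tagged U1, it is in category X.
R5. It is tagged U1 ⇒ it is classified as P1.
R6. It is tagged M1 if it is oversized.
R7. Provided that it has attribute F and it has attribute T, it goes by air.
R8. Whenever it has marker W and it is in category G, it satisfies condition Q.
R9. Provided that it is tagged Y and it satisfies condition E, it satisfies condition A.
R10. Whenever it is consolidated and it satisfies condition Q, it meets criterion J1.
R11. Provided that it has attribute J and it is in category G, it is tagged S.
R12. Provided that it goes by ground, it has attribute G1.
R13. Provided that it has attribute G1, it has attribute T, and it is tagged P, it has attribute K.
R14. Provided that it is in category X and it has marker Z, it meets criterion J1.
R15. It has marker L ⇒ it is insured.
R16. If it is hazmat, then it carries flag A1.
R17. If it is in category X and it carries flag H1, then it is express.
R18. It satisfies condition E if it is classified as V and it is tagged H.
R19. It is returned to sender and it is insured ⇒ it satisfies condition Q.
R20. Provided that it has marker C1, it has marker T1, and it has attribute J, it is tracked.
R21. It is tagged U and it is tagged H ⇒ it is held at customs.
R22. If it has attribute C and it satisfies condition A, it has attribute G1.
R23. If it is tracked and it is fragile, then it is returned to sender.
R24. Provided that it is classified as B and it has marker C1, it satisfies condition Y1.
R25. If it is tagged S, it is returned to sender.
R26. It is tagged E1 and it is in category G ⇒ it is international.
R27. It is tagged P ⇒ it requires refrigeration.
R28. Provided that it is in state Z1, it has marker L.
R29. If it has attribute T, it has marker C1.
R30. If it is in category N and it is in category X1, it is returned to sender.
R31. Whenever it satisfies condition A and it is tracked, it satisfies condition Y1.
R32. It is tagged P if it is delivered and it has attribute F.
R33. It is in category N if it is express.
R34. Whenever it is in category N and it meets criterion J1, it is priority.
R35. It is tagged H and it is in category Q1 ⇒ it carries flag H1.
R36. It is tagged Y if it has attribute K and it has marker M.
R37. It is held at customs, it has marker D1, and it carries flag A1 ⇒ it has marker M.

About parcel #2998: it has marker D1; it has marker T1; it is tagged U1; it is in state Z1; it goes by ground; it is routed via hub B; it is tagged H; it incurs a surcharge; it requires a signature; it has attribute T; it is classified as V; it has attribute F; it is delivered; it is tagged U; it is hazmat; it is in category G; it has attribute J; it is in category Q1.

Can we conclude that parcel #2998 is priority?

By R5 (it is tagged U1): it is classified as P1.
By R11 (it has attribute J, it is in category G): it is tagged S.
By R12 (it goes by ground): it has attribute G1.
By R16 (it is hazmat): it carries flag A1.
By R18 (it is classified as V, it is tagged H): it satisfies condition E.
By R21 (it is tagged U, it is tagged H): it is held at customs.
By R25 (it is tagged S): it is returned to sender.
By R28 (it is in state Z1): it has marker L.
By R29 (it has attribute T): it has marker C1.
By R32 (it is delivered, it has attribute F): it is tagged P.
By R35 (it is tagged H, it is in category Q1): it carries flag H1.
By R37 (it is held at customs, it has marker D1, it carries flag A1): it has marker M.
By R1 (it is classified as P1, it is in category G): it is tagged E1.
By R13 (it has attribute G1, it has attribute T, it is tagged P): it has attribute K.
By R15 (it has marker L): it is insured.
By R19 (it is returned to sender, it is insured): it satisfies condition Q.
By R20 (it has marker C1, it has marker T1, it has attribute J): it is tracked.
By R26 (it is tagged E1, it is in category G): it is international.
By R36 (it has attribute K, it has marker M): it is tagged Y.
By R3 (it is international): it is consolidated.
By R9 (it is tagged Y, it satisfies condition E): it satisfies condition A.
By R10 (it is consolidated, it satisfies condition Q): it meets criterion J1.
By R31 (it satisfies condition A, it is tracked): it satisfies condition Y1.
By R4 (it satisfies condition Y1, it is tagged U1): it is in category X.
By R17 (it is in category X, it carries flag H1): it is express.
By R33 (it is express): it is in category N.
By R34 (it is in category N, it meets criterion J1): it is priority.

Yes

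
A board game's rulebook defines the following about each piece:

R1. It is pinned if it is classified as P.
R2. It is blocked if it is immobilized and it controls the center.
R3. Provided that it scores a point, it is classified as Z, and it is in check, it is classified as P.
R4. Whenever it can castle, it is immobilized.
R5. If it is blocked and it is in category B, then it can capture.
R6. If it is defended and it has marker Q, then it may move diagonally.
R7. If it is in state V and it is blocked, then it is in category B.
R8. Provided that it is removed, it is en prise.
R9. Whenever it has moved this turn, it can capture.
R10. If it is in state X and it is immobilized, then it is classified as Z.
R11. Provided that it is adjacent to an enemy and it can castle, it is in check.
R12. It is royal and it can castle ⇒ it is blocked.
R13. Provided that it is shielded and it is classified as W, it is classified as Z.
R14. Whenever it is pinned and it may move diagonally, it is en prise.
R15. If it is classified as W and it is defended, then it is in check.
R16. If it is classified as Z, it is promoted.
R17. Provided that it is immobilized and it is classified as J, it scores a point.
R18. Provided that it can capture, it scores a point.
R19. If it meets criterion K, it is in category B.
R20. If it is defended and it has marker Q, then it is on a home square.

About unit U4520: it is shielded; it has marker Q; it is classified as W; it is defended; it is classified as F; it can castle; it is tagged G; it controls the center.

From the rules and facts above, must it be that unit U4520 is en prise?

Forward chaining from the given facts derives: is immobilized, may move diagonally, is classified as Z, is in check, is promoted, is on a home square, is blocked.
Rules concluding "it is en prise": R8 needs "it is removed"; R14 needs "it is pinned" — none of these are established.

No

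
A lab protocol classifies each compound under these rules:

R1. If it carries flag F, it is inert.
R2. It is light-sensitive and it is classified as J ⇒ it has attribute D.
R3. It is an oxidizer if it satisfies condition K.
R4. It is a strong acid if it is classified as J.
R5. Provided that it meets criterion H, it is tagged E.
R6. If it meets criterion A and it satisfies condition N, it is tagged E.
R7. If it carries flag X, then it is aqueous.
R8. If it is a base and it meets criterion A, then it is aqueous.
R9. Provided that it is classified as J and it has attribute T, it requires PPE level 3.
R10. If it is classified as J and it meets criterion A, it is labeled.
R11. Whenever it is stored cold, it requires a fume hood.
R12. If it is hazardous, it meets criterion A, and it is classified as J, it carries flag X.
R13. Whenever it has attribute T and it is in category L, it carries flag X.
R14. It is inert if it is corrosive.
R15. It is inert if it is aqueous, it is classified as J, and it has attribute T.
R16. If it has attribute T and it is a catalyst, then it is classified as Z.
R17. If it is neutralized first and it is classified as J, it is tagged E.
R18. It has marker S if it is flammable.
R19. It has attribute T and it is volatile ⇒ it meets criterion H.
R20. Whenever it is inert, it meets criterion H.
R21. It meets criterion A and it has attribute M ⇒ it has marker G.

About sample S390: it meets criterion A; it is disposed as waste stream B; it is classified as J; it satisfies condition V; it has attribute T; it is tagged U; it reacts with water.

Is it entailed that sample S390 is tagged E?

Forward chaining from the given facts derives: is a strong acid, requires PPE level 3, is labeled.
Rules concluding "it is tagged E": R5 needs "it meets criterion H"; R6 needs "it satisfies condition N"; R17 needs "it is neutralized first" — none of these are established.

No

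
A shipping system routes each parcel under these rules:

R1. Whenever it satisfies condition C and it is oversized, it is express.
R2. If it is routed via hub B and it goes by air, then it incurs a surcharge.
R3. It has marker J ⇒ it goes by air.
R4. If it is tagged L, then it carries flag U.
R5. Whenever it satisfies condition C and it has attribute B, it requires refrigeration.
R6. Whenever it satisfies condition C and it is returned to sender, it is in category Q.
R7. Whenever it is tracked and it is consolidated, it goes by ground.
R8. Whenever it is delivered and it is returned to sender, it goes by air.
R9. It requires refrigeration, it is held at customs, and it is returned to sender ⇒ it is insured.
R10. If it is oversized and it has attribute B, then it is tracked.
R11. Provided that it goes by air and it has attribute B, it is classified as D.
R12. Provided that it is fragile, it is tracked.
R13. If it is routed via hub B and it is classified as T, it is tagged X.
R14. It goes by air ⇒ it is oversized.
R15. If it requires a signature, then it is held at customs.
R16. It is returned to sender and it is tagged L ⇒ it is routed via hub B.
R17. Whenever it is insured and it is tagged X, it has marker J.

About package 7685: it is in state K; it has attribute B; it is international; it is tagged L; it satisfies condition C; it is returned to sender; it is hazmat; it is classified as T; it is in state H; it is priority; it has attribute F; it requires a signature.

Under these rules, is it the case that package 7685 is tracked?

Yes

By R5 (it satisfies condition C, it has attribute B): it requires refrigeration.
By R15 (it requires a signature): it is held at customs.
By R16 (it is returned to sender, it is tagged L): it is routed via hub B.
By R9 (it requires refrigeration, it is held at customs, it is returned to sender): it is insured.
By R13 (it is routed via hub B, it is classified as T): it is tagged X.
By R17 (it is insured, it is tagged X): it has marker J.
By R3 (it has marker J): it goes by air.
By R14 (it goes by air): it is oversized.
By R10 (it is oversized, it has attribute B): it is tracked.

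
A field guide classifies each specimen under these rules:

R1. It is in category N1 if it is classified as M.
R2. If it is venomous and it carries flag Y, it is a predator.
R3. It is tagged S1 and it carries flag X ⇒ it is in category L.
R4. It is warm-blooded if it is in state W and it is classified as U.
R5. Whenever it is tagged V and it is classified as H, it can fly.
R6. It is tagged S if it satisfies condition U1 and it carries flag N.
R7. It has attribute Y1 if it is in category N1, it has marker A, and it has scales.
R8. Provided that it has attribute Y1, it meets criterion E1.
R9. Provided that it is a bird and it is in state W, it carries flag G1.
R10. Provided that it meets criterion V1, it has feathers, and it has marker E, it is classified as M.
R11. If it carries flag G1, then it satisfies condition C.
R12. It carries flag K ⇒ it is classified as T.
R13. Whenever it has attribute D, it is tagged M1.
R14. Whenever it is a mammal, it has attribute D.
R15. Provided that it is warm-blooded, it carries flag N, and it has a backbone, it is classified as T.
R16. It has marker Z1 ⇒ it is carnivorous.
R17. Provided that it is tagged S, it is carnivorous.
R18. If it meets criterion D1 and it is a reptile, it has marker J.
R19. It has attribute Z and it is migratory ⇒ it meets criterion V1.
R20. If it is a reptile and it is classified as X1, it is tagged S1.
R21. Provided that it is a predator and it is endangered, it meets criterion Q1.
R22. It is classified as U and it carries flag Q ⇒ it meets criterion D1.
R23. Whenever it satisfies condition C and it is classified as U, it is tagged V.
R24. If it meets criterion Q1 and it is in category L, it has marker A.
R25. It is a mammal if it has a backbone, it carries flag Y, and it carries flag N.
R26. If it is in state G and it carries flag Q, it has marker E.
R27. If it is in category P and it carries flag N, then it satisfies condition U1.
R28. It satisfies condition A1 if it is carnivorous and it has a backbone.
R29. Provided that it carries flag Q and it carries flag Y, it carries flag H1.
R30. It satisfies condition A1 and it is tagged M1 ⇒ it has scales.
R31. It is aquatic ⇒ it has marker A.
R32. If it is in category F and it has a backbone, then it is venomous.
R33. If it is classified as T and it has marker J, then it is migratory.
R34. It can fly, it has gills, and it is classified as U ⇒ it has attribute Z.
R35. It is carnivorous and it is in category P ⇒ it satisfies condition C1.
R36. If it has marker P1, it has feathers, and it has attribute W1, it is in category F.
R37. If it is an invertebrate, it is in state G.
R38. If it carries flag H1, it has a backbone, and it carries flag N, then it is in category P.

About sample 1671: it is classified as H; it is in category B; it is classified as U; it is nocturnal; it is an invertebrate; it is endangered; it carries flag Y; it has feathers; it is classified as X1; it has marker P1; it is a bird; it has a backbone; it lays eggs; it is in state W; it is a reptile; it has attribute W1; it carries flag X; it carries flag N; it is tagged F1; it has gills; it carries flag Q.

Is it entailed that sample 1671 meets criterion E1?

By R4 (it is in state W, it is classified as U): it is warm-blooded.
By R9 (it is a bird, it is in state W): it carries flag G1.
By R11 (it carries flag G1): it satisfies condition C.
By R15 (it is warm-blooded, it carries flag N, it has a backbone): it is classified as T.
By R20 (it is a reptile, it is classified as X1): it is tagged S1.
By R22 (it is classified as U, it carries flag Q): it meets criterion D1.
By R23 (it satisfies condition C, it is classified as U): it is tagged V.
By R25 (it has a backbone, it carries flag Y, it carries flag N): it is a mammal.
By R29 (it carries flag Q, it carries flag Y): it carries flag H1.
By R36 (it has marker P1, it has feathers, it has attribute W1): it is in category F.
By R37 (it is an invertebrate): it is in state G.
By R38 (it carries flag H1, it has a backbone, it carries flag N): it is in category P.
By R3 (it is tagged S1, it carries flag X): it is in category L.
By R5 (it is tagged V, it is classified as H): it can fly.
By R14 (it is a mammal): it has attribute D.
By R18 (it meets criterion D1, it is a reptile): it has marker J.
By R26 (it is in state G, it carries flag Q): it has marker E.
By R27 (it is in category P, it carries flag N): it satisfies condition U1.
By R32 (it is in category F, it has a backbone): it is venomous.
By R33 (it is classified as T, it has marker J): it is migratory.
By R34 (it can fly, it has gills, it is classified as U): it has attribute Z.
By R2 (it is venomous, it carries flag Y): it is a predator.
By R6 (it satisfies condition U1, it carries flag N): it is tagged S.
By R13 (it has attribute D): it is tagged M1.
By R17 (it is tagged S): it is carnivorous.
By R19 (it has attribute Z, it is migratory): it meets criterion V1.
By R21 (it is a predator, it is endangered): it meets criterion Q1.
By R24 (it meets criterion Q1, it is in category L): it has marker A.
By R28 (it is carnivorous, it has a backbone): it satisfies condition A1.
By R30 (it satisfies condition A1, it is tagged M1): it has scales.
By R10 (it meets criterion V1, it has feathers, it has marker E): it is classified as M.
By R1 (it is classified as M): it is in category N1.
By R7 (it is in category N1, it has marker A, it has scales): it has attribute Y1.
By R8 (it has attribute Y1): it meets criterion E1.

Yes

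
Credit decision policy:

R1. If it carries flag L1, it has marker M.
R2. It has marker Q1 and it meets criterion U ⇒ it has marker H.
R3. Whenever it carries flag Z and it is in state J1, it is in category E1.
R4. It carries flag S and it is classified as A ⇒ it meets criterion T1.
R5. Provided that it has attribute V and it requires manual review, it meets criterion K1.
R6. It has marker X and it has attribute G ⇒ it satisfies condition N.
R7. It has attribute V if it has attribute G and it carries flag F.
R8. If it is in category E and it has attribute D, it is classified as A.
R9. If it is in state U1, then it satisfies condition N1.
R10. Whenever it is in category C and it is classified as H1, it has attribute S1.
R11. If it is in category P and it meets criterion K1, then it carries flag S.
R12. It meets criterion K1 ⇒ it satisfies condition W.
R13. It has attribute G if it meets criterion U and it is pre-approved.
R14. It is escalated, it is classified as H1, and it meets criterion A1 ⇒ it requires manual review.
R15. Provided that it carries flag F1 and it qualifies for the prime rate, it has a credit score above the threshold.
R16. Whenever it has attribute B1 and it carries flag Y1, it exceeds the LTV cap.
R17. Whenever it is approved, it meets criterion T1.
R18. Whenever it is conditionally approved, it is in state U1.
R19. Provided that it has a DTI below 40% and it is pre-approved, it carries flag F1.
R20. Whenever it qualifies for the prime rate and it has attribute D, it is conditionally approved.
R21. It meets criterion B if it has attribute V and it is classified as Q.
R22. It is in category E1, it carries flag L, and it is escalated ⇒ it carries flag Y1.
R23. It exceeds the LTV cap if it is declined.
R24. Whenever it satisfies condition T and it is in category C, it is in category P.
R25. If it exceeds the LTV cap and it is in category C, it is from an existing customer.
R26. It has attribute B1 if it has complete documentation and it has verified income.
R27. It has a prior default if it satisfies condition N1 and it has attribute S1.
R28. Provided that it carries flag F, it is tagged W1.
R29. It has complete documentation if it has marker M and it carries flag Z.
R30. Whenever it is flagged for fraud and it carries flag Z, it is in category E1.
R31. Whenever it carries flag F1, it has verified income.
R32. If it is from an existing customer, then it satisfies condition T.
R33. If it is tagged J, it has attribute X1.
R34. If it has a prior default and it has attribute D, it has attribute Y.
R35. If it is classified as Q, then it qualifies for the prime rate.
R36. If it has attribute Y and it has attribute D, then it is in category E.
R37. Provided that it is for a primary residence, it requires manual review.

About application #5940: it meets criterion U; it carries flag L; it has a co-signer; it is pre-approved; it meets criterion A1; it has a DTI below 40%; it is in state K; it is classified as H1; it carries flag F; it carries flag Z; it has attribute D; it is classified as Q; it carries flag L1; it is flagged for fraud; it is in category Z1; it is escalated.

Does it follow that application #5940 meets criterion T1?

Forward chaining from the given facts derives: has marker M, has attribute G, requires manual review, carries flag F1, is tagged W1, has complete documentation, is in category E1, has verified income, qualifies for the prime rate, has attribute V, has a credit score above the threshold, is conditionally approved, meets criterion B, carries flag Y1, has attribute B1, meets criterion K1, satisfies condition W, exceeds the LTV cap, is in state U1, satisfies condition N1.
Rules concluding "it meets criterion T1": R4 needs "it carries flag S"; R17 needs "it is approved" — none of these are established.

No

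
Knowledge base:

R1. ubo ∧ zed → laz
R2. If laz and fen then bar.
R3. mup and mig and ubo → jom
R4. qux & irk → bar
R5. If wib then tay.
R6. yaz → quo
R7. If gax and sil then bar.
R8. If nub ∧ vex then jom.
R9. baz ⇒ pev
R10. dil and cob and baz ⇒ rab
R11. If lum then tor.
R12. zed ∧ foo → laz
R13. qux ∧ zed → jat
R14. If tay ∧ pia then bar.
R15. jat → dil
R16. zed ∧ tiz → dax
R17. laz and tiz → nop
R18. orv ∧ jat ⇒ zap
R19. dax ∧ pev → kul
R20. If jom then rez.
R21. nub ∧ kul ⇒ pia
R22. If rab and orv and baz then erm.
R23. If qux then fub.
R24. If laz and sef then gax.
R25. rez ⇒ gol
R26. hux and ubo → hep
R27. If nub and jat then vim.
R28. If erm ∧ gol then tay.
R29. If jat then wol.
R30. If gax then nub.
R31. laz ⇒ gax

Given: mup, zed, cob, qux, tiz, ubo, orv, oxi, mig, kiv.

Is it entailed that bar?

Forward chaining from the given facts derives: laz, jom, jat, dil, dax, nop, zap, rez, fub, gol, wol, gax, nub, vim.
Rules concluding bar: R2 needs fen; R4 needs irk; R7 needs sil; R14 needs tay — none of these are established.

No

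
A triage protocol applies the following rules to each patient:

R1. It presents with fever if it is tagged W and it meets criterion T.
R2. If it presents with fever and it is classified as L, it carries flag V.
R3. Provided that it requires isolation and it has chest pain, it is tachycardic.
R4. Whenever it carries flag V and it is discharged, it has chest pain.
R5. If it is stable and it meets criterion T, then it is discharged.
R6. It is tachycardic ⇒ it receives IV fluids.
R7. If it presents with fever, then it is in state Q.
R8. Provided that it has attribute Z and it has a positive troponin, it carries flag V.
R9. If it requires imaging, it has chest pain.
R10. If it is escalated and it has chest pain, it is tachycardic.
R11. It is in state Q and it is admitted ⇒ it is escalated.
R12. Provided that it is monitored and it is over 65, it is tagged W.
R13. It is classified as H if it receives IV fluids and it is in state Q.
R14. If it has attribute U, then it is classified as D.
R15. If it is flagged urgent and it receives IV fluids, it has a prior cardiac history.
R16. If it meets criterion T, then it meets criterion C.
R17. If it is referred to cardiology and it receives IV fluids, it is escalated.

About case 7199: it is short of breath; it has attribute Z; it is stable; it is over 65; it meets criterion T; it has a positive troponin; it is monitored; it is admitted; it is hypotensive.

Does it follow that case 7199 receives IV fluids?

Yes

By R5 (it is stable, it meets criterion T): it is discharged.
By R8 (it has attribute Z, it has a positive troponin): it carries flag V.
By R12 (it is monitored, it is over 65): it is tagged W.
By R1 (it is tagged W, it meets criterion T): it presents with fever.
By R4 (it carries flag V, it is discharged): it has chest pain.
By R7 (it presents with fever): it is in state Q.
By R11 (it is in state Q, it is admitted): it is escalated.
By R10 (it is escalated, it has chest pain): it is tachycardic.
By R6 (it is tachycardic): it receives IV fluids.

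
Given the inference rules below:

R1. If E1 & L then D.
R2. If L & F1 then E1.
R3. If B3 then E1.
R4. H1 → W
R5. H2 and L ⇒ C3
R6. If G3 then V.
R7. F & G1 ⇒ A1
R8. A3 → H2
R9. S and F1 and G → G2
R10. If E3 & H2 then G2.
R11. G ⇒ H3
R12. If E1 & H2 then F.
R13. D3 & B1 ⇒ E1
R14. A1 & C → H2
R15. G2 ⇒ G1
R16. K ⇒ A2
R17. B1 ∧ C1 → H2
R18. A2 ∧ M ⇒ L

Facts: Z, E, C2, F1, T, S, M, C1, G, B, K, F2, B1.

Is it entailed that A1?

Yes

G2  (by R9: S, F1, G)
G1  (by R15: G2)
A2  (by R16: K)
H2  (by R17: B1, C1)
L  (by R18: A2, M)
E1  (by R2: L, F1)
F  (by R12: E1, H2)
A1  (by R7: F, G1)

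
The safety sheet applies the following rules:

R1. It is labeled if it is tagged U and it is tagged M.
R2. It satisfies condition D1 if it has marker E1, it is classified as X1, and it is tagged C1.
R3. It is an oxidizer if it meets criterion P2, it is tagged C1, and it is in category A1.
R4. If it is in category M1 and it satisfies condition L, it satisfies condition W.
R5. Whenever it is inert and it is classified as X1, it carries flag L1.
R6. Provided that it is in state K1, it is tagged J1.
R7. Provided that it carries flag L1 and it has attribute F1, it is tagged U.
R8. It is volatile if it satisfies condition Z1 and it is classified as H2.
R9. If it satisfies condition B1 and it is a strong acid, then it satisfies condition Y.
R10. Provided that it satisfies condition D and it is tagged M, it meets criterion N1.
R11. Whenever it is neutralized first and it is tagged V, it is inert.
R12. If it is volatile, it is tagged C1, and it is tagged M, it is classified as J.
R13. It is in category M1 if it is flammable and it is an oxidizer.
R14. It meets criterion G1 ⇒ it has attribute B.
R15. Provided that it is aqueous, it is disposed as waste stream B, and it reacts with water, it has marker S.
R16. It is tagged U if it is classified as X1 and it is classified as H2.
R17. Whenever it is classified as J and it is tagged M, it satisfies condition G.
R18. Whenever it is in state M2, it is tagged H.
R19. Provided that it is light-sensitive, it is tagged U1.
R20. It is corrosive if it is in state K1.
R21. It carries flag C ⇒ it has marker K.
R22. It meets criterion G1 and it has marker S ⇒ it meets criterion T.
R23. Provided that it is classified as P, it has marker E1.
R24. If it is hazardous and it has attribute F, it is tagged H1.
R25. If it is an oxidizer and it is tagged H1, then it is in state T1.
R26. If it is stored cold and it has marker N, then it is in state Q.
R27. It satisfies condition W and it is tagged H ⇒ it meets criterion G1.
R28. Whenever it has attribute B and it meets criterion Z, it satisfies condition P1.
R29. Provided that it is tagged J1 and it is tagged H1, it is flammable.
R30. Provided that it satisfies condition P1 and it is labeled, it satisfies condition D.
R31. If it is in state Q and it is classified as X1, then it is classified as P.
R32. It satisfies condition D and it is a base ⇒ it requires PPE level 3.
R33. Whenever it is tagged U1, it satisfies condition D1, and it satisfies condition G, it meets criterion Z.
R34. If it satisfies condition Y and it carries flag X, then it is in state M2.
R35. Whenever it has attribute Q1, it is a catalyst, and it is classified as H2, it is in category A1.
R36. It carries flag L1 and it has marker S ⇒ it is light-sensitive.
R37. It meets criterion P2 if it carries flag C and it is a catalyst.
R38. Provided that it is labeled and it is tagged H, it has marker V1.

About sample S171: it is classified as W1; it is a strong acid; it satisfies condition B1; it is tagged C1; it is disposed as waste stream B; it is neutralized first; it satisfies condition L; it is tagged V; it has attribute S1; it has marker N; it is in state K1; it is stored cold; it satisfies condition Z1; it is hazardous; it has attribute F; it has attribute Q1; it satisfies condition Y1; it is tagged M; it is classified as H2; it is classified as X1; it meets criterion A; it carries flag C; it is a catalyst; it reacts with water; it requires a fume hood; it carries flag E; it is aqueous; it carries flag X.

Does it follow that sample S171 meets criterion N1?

By R6 (it is in state K1): it is tagged J1.
By R8 (it satisfies condition Z1, it is classified as H2): it is volatile.
By R9 (it satisfies condition B1, it is a strong acid): it satisfies condition Y.
By R11 (it is neutralized first, it is tagged V): it is inert.
By R12 (it is volatile, it is tagged C1, it is tagged M): it is classified as J.
By R15 (it is aqueous, it is disposed as waste stream B, it reacts with water): it has marker S.
By R16 (it is classified as X1, it is classified as H2): it is tagged U.
By R17 (it is classified as J, it is tagged M): it satisfies condition G.
By R24 (it is hazardous, it has attribute F): it is tagged H1.
By R26 (it is stored cold, it has marker N): it is in state Q.
By R29 (it is tagged J1, it is tagged H1): it is flammable.
By R31 (it is in state Q, it is classified as X1): it is classified as P.
By R34 (it satisfies condition Y, it carries flag X): it is in state M2.
By R35 (it has attribute Q1, it is a catalyst, it is classified as H2): it is in category A1.
By R37 (it carries flag C, it is a catalyst): it meets criterion P2.
By R1 (it is tagged U, it is tagged M): it is labeled.
By R3 (it meets criterion P2, it is tagged C1, it is in category A1): it is an oxidizer.
By R5 (it is inert, it is classified as X1): it carries flag L1.
By R13 (it is flammable, it is an oxidizer): it is in category M1.
By R18 (it is in state M2): it is tagged H.
By R23 (it is classified as P): it has marker E1.
By R36 (it carries flag L1, it has marker S): it is light-sensitive.
By R2 (it has marker E1, it is classified as X1, it is tagged C1): it satisfies condition D1.
By R4 (it is in category M1, it satisfies condition L): it satisfies condition W.
By R19 (it is light-sensitive): it is tagged U1.
By R27 (it satisfies condition W, it is tagged H): it meets criterion G1.
By R33 (it is tagged U1, it satisfies condition D1, it satisfies condition G): it meets criterion Z.
By R14 (it meets criterion G1): it has attribute B.
By R28 (it has attribute B, it meets criterion Z): it satisfies condition P1.
By R30 (it satisfies condition P1, it is labeled): it satisfies condition D.
By R10 (it satisfies condition D, it is tagged M): it meets criterion N1.

Yes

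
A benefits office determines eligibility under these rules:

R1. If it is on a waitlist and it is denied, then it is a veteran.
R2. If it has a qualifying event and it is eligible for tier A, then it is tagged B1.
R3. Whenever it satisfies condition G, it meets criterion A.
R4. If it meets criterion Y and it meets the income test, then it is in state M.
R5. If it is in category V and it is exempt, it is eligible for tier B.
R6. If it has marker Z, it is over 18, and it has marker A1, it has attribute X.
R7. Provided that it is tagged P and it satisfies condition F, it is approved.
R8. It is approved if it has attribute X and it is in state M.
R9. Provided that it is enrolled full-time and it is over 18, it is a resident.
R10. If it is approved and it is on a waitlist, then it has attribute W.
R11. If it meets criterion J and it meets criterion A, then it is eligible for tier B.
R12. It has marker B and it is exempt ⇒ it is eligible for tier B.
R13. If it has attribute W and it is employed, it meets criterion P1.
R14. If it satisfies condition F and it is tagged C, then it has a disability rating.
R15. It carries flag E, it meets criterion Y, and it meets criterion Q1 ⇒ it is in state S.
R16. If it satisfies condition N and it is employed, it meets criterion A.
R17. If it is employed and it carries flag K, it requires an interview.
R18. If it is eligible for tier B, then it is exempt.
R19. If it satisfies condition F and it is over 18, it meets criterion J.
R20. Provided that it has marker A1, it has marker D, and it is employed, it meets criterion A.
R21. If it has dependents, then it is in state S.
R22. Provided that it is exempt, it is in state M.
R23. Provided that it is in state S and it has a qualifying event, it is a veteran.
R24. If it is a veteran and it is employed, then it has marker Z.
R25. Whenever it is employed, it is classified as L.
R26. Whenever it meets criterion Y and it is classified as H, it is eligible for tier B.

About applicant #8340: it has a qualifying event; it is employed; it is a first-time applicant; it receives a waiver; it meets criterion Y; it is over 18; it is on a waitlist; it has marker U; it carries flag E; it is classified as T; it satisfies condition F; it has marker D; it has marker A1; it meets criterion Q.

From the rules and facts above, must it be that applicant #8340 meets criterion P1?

No

Forward chaining from the given facts derives: meets criterion J, meets criterion A, is classified as L, is eligible for tier B, is exempt, is in state M.
The only rule concluding "it meets criterion P1" is R13, which needs "it has attribute W"; that is never established.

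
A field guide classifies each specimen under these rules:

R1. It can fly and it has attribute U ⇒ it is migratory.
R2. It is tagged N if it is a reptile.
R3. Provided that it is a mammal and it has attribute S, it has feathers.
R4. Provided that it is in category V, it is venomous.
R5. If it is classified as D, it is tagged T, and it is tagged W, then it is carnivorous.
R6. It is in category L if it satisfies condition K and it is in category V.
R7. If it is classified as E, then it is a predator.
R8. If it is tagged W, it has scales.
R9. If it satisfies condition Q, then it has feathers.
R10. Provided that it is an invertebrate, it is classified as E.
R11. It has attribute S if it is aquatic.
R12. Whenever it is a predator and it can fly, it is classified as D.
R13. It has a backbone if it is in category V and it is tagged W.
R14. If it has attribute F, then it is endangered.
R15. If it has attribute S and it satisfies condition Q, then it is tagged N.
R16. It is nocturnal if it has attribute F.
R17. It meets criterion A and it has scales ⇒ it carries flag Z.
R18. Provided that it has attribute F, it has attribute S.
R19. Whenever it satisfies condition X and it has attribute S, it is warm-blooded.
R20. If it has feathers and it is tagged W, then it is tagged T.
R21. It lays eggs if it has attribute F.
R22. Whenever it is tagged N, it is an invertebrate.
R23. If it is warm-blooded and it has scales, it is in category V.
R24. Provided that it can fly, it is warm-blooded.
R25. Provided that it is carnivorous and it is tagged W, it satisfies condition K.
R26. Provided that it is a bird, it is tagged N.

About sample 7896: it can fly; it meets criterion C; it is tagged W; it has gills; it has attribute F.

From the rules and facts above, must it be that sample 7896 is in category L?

No

Forward chaining from the given facts derives: has scales, is endangered, is nocturnal, has attribute S, lays eggs, is warm-blooded, is in category V, is venomous, has a backbone.
The only rule concluding "it is in category L" is R6, which needs "it satisfies condition K"; that is never established.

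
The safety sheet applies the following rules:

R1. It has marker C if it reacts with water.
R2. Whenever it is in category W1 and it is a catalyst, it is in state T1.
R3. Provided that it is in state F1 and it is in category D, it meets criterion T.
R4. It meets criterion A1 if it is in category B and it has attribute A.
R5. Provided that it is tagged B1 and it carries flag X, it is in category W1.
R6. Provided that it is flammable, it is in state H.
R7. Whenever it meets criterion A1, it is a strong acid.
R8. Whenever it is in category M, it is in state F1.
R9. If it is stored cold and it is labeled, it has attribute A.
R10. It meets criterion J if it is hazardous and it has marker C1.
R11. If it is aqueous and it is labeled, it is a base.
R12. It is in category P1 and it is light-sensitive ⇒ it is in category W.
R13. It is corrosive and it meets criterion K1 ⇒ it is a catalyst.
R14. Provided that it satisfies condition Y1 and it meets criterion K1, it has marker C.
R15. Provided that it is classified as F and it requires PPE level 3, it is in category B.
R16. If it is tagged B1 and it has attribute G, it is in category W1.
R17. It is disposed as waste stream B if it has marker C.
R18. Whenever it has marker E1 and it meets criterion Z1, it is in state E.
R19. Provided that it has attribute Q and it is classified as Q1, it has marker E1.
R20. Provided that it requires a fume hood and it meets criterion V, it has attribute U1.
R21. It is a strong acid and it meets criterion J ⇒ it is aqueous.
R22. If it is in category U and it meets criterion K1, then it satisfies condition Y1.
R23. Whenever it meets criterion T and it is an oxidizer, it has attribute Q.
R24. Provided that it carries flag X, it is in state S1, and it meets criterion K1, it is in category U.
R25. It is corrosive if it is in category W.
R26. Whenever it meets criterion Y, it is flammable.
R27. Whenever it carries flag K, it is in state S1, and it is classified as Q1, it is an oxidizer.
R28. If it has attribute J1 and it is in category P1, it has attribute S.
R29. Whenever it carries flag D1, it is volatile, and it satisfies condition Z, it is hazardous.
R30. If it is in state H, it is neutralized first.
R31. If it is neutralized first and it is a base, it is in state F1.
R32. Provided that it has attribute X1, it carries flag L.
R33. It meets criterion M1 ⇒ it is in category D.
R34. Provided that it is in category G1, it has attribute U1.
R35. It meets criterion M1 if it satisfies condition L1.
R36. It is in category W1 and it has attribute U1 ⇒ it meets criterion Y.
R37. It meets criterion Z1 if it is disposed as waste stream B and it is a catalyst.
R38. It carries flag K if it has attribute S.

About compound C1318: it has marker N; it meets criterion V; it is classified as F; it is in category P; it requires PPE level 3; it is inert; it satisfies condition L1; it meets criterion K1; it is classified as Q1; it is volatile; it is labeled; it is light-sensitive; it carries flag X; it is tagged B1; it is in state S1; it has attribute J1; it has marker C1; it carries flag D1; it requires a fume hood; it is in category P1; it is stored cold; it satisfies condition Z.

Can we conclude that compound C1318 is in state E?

By R5 (it is tagged B1, it carries flag X): it is in category W1.
By R9 (it is stored cold, it is labeled): it has attribute A.
By R12 (it is in category P1, it is light-sensitive): it is in category W.
By R15 (it is classified as F, it requires PPE level 3): it is in category B.
By R20 (it requires a fume hood, it meets criterion V): it has attribute U1.
By R24 (it carries flag X, it is in state S1, it meets criterion K1): it is in category U.
By R25 (it is in category W): it is corrosive.
By R28 (it has attribute J1, it is in category P1): it has attribute S.
By R29 (it carries flag D1, it is volatile, it satisfies condition Z): it is hazardous.
By R35 (it satisfies condition L1): it meets criterion M1.
By R36 (it is in category W1, it has attribute U1): it meets criterion Y.
By R38 (it has attribute S): it carries flag K.
By R4 (it is in category B, it has attribute A): it meets criterion A1.
By R7 (it meets criterion A1): it is a strong acid.
By R10 (it is hazardous, it has marker C1): it meets criterion J.
By R13 (it is corrosive, it meets criterion K1): it is a catalyst.
By R21 (it is a strong acid, it meets criterion J): it is aqueous.
By R22 (it is in category U, it meets criterion K1): it satisfies condition Y1.
By R26 (it meets criterion Y): it is flammable.
By R27 (it carries flag K, it is in state S1, it is classified as Q1): it is an oxidizer.
By R33 (it meets criterion M1): it is in category D.
By R6 (it is flammable): it is in state H.
By R11 (it is aqueous, it is labeled): it is a base.
By R14 (it satisfies condition Y1, it meets criterion K1): it has marker C.
By R17 (it has marker C): it is disposed as waste stream B.
By R30 (it is in state H): it is neutralized first.
By R31 (it is neutralized first, it is a base): it is in state F1.
By R37 (it is disposed as waste stream B, it is a catalyst): it meets criterion Z1.
By R3 (it is in state F1, it is in category D): it meets criterion T.
By R23 (it meets criterion T, it is an oxidizer): it has attribute Q.
By R19 (it has attribute Q, it is classified as Q1): it has marker E1.
By R18 (it has marker E1, it meets criterion Z1): it is in state E.

Yes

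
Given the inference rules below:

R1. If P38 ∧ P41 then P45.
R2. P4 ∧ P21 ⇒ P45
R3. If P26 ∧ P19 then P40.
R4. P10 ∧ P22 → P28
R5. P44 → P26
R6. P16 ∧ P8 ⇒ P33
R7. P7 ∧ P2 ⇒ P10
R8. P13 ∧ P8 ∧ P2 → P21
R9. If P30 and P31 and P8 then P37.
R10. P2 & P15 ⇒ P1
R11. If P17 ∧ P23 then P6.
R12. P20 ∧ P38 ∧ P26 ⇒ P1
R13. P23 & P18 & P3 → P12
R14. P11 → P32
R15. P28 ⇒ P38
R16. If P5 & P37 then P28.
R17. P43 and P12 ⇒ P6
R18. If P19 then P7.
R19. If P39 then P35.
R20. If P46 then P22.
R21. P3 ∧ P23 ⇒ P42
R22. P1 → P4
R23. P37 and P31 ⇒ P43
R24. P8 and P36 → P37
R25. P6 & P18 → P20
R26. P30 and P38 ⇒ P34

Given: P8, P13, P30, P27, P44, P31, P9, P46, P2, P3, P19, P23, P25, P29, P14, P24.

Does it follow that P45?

Forward chaining from the given facts derives: P26, P21, P37, P7, P22, P42, P43, P40, P10, P28, P38, P34.
Rules concluding P45: R1 needs P41; R2 needs P4 — none of these are established.

No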